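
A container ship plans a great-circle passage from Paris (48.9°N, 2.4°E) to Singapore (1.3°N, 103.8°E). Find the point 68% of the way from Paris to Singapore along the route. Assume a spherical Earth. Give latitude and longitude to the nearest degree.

≈ (24°N, 82°E)

Convert each endpoint to a unit vector on the sphere (x = cos φ cos λ, y = cos φ sin λ, z = sin φ).
The central angle between the endpoints is δ = arccos(p₁·p₂) ≈ 1.684 rad (96.5°).
Interpolate at f = 0.68 with slerp weights a = sin((1−f)δ)/sin δ ≈ 0.516, b = sin(fδ)/sin δ ≈ 0.917.
p = a·p₁ + b·p₂ ≈ (0.121, 0.904, 0.410); φ = arcsin(p_z) ≈ 24.20°, λ = atan2(p_y, p_x) ≈ 82.40°.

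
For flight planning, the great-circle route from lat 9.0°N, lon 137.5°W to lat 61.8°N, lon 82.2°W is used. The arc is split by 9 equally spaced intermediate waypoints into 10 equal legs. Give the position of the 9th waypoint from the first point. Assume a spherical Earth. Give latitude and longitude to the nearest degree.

The haversine formula gives a central angle δ ≈ 1.155 rad (66.2°) between the endpoints.
Interpolate at f = 9/10 with slerp weights a = sin((1−f)δ)/sin δ ≈ 0.126, b = sin(fδ)/sin δ ≈ 0.942.
p = a·p₁ + b·p₂ ≈ (-0.031, -0.525, 0.850); φ = arcsin(p_z) ≈ 58.25°, λ = atan2(p_y, p_x) ≈ -93.41°.

≈ lat 58°N, lon 93°W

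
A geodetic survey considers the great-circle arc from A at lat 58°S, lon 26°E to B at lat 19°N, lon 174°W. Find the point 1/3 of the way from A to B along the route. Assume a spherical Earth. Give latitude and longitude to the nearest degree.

≈ lat 67°S, lon 141°E

From cos δ = sin φ₁ sin φ₂ + cos φ₁ cos φ₂ cos Δλ, the central angle is δ ≈ 2.414 rad (138.3°).
Interpolate at f = 1/3 with slerp weights a = sin((1−f)δ)/sin δ ≈ 1.503, b = sin(fδ)/sin δ ≈ 1.084.
p = a·p₁ + b·p₂ ≈ (-0.303, 0.242, -0.922); φ = arcsin(p_z) ≈ -67.16°, λ = atan2(p_y, p_x) ≈ 141.42°.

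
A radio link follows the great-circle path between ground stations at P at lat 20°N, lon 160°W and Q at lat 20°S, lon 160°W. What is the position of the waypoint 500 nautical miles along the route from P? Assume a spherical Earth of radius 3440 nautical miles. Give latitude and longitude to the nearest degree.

≈ lat 12°N, lon 160°W

The haversine formula gives a central angle δ ≈ 0.698 rad (40.0°) between the endpoints. The total great-circle distance is δ·R ≈ 0.698 × 3440 ≈ 2402 nmi, so the target fraction is f = 500/2402 ≈ 0.208.
Interpolate at f ≈ 0.208 with slerp weights a = sin((1−f)δ)/sin δ ≈ 0.817, b = sin(fδ)/sin δ ≈ 0.225.
p = a·p₁ + b·p₂ ≈ (-0.920, -0.335, 0.202); φ = arcsin(p_z) ≈ 11.67°, λ = atan2(p_y, p_x) ≈ -160.00°.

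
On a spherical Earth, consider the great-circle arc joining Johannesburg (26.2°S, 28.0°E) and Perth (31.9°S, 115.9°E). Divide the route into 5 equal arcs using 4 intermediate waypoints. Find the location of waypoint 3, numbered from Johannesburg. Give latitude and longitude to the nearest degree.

Write both endpoints as unit vectors p₁, p₂ with components (cos φ cos λ, cos φ sin λ, sin φ).
The central angle between the endpoints is δ = arccos(p₁·p₂) ≈ 1.307 rad (74.9°).
Interpolate at f = 3/5 with slerp weights a = sin((1−f)δ)/sin δ ≈ 0.517, b = sin(fδ)/sin δ ≈ 0.731.
p = a·p₁ + b·p₂ ≈ (0.138, 0.776, -0.615); φ = arcsin(p_z) ≈ -37.94°, λ = atan2(p_y, p_x) ≈ 79.89°.

≈ 38°S, 80°E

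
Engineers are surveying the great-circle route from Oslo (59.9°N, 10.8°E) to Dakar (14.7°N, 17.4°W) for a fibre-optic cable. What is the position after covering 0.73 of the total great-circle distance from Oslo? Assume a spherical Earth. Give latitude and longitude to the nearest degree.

≈ (27°N, 13°W)

From cos δ = sin φ₁ sin φ₂ + cos φ₁ cos φ₂ cos Δλ, the central angle is δ ≈ 0.867 rad (49.7°).
Interpolate at f = 0.73 with slerp weights a = sin((1−f)δ)/sin δ ≈ 0.304, b = sin(fδ)/sin δ ≈ 0.776.
p = a·p₁ + b·p₂ ≈ (0.866, -0.196, 0.460); φ = arcsin(p_z) ≈ 27.39°, λ = atan2(p_y, p_x) ≈ -12.74°.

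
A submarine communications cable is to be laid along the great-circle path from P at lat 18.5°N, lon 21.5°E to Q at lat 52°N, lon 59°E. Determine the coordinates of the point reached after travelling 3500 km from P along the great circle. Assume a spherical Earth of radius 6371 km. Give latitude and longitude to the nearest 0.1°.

≈ lat 43.6°N, lon 44.2°E

From cos δ = sin φ₁ sin φ₂ + cos φ₁ cos φ₂ cos Δλ, the central angle is δ ≈ 0.777 rad (44.5°). The total great-circle distance is δ·R ≈ 0.777 × 6371 ≈ 4948 km, so the target fraction is f = 3500/4948 ≈ 0.707.
Interpolate at f ≈ 0.707 with slerp weights a = sin((1−f)δ)/sin δ ≈ 0.322, b = sin(fδ)/sin δ ≈ 0.745.
p = a·p₁ + b·p₂ ≈ (0.520, 0.505, 0.689); φ = arcsin(p_z) ≈ 43.55°, λ = atan2(p_y, p_x) ≈ 44.16°.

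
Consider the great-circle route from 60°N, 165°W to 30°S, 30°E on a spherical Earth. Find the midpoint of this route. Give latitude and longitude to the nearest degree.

≈ 42°N, 49°E

Convert each endpoint to a unit vector on the sphere (x = cos φ cos λ, y = cos φ sin λ, z = sin φ).
The central angle between the endpoints is δ = arccos(p₁·p₂) ≈ 2.589 rad (148.4°).
Interpolate at f = 1/2 with slerp weights a = sin((1−f)δ)/sin δ ≈ 1.834, b = sin(fδ)/sin δ ≈ 1.834.
p = a·p₁ + b·p₂ ≈ (0.490, 0.557, 0.671); φ = arcsin(p_z) ≈ 42.15°, λ = atan2(p_y, p_x) ≈ 48.67°.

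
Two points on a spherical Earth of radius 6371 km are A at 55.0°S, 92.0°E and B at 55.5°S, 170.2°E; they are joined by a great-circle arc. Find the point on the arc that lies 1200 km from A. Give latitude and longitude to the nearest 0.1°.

≈ 59.9°S, 110.0°E

Convert each endpoint to a unit vector on the sphere (x = cos φ cos λ, y = cos φ sin λ, z = sin φ).
The central angle between the endpoints is δ = arccos(p₁·p₂) ≈ 0.735 rad (42.1°). The total great-circle distance is δ·R ≈ 0.735 × 6371 ≈ 4686 km, so the target fraction is f = 1200/4686 ≈ 0.256.
Interpolate at f ≈ 0.256 with slerp weights a = sin((1−f)δ)/sin δ ≈ 0.775, b = sin(fδ)/sin δ ≈ 0.279.
p = a·p₁ + b·p₂ ≈ (-0.171, 0.471, -0.865); φ = arcsin(p_z) ≈ -59.90°, λ = atan2(p_y, p_x) ≈ 109.97°.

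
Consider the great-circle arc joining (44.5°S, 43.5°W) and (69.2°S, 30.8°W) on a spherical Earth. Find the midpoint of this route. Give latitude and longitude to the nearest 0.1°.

≈ (57.0°S, 39.3°W)

Convert each endpoint to a unit vector on the sphere (x = cos φ cos λ, y = cos φ sin λ, z = sin φ).
The central angle between the endpoints is δ = arccos(p₁·p₂) ≈ 0.446 rad (25.5°).
Interpolate at f = 1/2 with slerp weights a = sin((1−f)δ)/sin δ ≈ 0.513, b = sin(fδ)/sin δ ≈ 0.513.
p = a·p₁ + b·p₂ ≈ (0.422, -0.345, -0.839); φ = arcsin(p_z) ≈ -56.99°, λ = atan2(p_y, p_x) ≈ -39.29°.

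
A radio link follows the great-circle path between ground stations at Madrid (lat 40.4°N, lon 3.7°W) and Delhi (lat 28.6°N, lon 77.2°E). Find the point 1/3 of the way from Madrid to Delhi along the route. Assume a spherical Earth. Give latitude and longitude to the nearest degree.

≈ lat 43°N, lon 25°E

The haversine formula gives a central angle δ ≈ 1.142 rad (65.4°) between the endpoints.
Interpolate at f = 1/3 with slerp weights a = sin((1−f)δ)/sin δ ≈ 0.759, b = sin(fδ)/sin δ ≈ 0.408.
p = a·p₁ + b·p₂ ≈ (0.656, 0.312, 0.687); φ = arcsin(p_z) ≈ 43.40°, λ = atan2(p_y, p_x) ≈ 25.47°.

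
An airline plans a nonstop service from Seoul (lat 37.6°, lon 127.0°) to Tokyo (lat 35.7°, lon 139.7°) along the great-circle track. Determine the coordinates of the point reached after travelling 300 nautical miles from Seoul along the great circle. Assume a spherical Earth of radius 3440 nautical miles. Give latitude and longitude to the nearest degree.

≈ lat 37°, lon 133°

Write both endpoints as unit vectors p₁, p₂ with components (cos φ cos λ, cos φ sin λ, sin φ).
The central angle between the endpoints is δ = arccos(p₁·p₂) ≈ 0.181 rad (10.4°). The total great-circle distance is δ·R ≈ 0.181 × 3440 ≈ 622 nmi, so the target fraction is f = 300/622 ≈ 0.482.
Interpolate at f ≈ 0.482 with slerp weights a = sin((1−f)δ)/sin δ ≈ 0.520, b = sin(fδ)/sin δ ≈ 0.485.
p = a·p₁ + b·p₂ ≈ (-0.548, 0.583, 0.600); φ = arcsin(p_z) ≈ 36.85°, λ = atan2(p_y, p_x) ≈ 133.21°.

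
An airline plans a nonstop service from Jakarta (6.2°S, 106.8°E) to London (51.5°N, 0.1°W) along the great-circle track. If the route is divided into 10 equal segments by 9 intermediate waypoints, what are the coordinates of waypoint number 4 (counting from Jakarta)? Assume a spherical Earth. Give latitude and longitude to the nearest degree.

From cos δ = sin φ₁ sin φ₂ + cos φ₁ cos φ₂ cos Δλ, the central angle is δ ≈ 1.838 rad (105.3°).
Interpolate at f = 4/10 with slerp weights a = sin((1−f)δ)/sin δ ≈ 0.926, b = sin(fδ)/sin δ ≈ 0.696.
p = a·p₁ + b·p₂ ≈ (0.167, 0.880, 0.444); φ = arcsin(p_z) ≈ 26.39°, λ = atan2(p_y, p_x) ≈ 79.25°.

≈ 26°N, 79°E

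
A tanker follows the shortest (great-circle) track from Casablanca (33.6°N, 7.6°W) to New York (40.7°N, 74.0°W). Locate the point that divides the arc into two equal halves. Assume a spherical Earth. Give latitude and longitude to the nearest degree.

≈ (42°N, 39°W)

From cos δ = sin φ₁ sin φ₂ + cos φ₁ cos φ₂ cos Δλ, the central angle is δ ≈ 0.910 rad (52.1°).
Interpolate at f = 1/2 with slerp weights a = sin((1−f)δ)/sin δ ≈ 0.557, b = sin(fδ)/sin δ ≈ 0.557.
p = a·p₁ + b·p₂ ≈ (0.576, -0.467, 0.671); φ = arcsin(p_z) ≈ 42.15°, λ = atan2(p_y, p_x) ≈ -39.04°.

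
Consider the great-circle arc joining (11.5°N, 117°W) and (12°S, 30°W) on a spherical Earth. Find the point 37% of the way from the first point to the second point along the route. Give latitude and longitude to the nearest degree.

≈ (3°N, 85°W)

From cos δ = sin φ₁ sin φ₂ + cos φ₁ cos φ₂ cos Δλ, the central angle is δ ≈ 1.562 rad (89.5°).
Interpolate at f = 0.37 with slerp weights a = sin((1−f)δ)/sin δ ≈ 0.833, b = sin(fδ)/sin δ ≈ 0.546.
p = a·p₁ + b·p₂ ≈ (0.092, -0.994, 0.052); φ = arcsin(p_z) ≈ 3.01°, λ = atan2(p_y, p_x) ≈ -84.70°.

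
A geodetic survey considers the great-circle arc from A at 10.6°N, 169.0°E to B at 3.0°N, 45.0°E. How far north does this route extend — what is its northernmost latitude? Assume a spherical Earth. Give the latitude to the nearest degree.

The great circle lies in the plane with unit normal n̂ = (p₁ × p₂)/|p₁ × p₂|.
Here n̂_z ≈ -0.966; the vertex latitude is φ_max = arccos|n̂_z| ≈ 14.9°.

≈ 15°N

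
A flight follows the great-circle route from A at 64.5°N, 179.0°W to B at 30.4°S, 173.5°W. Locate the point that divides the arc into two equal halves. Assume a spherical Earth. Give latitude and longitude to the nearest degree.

The haversine formula gives a central angle δ ≈ 1.658 rad (95.0°) between the endpoints.
Interpolate at f = 1/2 with slerp weights a = sin((1−f)δ)/sin δ ≈ 0.740, b = sin(fδ)/sin δ ≈ 0.740.
p = a·p₁ + b·p₂ ≈ (-0.953, -0.078, 0.293); φ = arcsin(p_z) ≈ 17.07°, λ = atan2(p_y, p_x) ≈ -175.33°.

≈ 17°N, 175°W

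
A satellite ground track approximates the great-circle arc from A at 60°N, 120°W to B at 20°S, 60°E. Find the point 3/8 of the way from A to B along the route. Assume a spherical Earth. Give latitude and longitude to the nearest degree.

The haversine formula gives a central angle δ ≈ 2.443 rad (140.0°) between the endpoints.
Interpolate at f = 3/8 with slerp weights a = sin((1−f)δ)/sin δ ≈ 1.554, b = sin(fδ)/sin δ ≈ 1.234.
p = a·p₁ + b·p₂ ≈ (0.191, 0.331, 0.924); φ = arcsin(p_z) ≈ 67.50°, λ = atan2(p_y, p_x) ≈ 60.00°.

≈ 68°N, 60°E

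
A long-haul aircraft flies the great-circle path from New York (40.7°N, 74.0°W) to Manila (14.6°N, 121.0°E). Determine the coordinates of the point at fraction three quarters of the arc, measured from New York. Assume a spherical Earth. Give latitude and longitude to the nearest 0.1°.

≈ (44.2°N, 130.6°E)

The haversine formula gives a central angle δ ≈ 2.146 rad (123.0°) between the endpoints.
Interpolate at f = 3/4 with slerp weights a = sin((1−f)δ)/sin δ ≈ 0.609, b = sin(fδ)/sin δ ≈ 1.191.
p = a·p₁ + b·p₂ ≈ (-0.466, 0.544, 0.698); φ = arcsin(p_z) ≈ 44.24°, λ = atan2(p_y, p_x) ≈ 130.61°.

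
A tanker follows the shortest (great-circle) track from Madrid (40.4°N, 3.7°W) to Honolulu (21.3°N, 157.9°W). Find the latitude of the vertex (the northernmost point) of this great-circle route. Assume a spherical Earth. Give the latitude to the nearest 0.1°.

The great circle lies in the plane with unit normal n̂ = (p₁ × p₂)/|p₁ × p₂|.
Here n̂_z ≈ -0.337; the vertex latitude is φ_max = arccos|n̂_z| ≈ 70.3°.

≈ 70.3°N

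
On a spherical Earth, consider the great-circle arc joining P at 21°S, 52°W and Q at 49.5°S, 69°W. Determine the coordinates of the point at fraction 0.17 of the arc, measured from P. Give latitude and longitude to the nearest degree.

≈ 26°S, 54°W

The haversine formula gives a central angle δ ≈ 0.550 rad (31.5°) between the endpoints.
Interpolate at f = 0.17 with slerp weights a = sin((1−f)δ)/sin δ ≈ 0.843, b = sin(fδ)/sin δ ≈ 0.179.
p = a·p₁ + b·p₂ ≈ (0.526, -0.729, -0.438); φ = arcsin(p_z) ≈ -25.98°, λ = atan2(p_y, p_x) ≈ -54.16°.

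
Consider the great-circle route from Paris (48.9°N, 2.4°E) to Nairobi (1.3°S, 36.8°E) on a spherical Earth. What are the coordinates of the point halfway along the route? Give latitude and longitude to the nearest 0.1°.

Convert each endpoint to a unit vector on the sphere (x = cos φ cos λ, y = cos φ sin λ, z = sin φ).
The central angle between the endpoints is δ = arccos(p₁·p₂) ≈ 1.018 rad (58.3°).
Interpolate at f = 1/2 with slerp weights a = sin((1−f)δ)/sin δ ≈ 0.573, b = sin(fδ)/sin δ ≈ 0.573.
p = a·p₁ + b·p₂ ≈ (0.834, 0.359, 0.418); φ = arcsin(p_z) ≈ 24.74°, λ = atan2(p_y, p_x) ≈ 23.26°.

≈ 24.7°N, 23.3°E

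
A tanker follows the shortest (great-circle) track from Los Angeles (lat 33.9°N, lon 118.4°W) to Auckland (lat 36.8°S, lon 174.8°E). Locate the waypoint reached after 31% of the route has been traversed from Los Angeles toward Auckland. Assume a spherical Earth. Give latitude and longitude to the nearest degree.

≈ lat 12°N, lon 140°W

Write both endpoints as unit vectors p₁, p₂ with components (cos φ cos λ, cos φ sin λ, sin φ).
The central angle between the endpoints is δ = arccos(p₁·p₂) ≈ 1.643 rad (94.1°).
Interpolate at f = 0.31 with slerp weights a = sin((1−f)δ)/sin δ ≈ 0.908, b = sin(fδ)/sin δ ≈ 0.489.
p = a·p₁ + b·p₂ ≈ (-0.748, -0.628, 0.214); φ = arcsin(p_z) ≈ 12.34°, λ = atan2(p_y, p_x) ≈ -140.01°.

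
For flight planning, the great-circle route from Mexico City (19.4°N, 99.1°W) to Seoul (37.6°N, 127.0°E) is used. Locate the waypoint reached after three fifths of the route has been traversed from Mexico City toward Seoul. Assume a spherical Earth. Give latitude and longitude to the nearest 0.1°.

Write both endpoints as unit vectors p₁, p₂ with components (cos φ cos λ, cos φ sin λ, sin φ).
The central angle between the endpoints is δ = arccos(p₁·p₂) ≈ 1.892 rad (108.4°).
Interpolate at f = 3/5 with slerp weights a = sin((1−f)δ)/sin δ ≈ 0.723, b = sin(fδ)/sin δ ≈ 0.955.
p = a·p₁ + b·p₂ ≈ (-0.563, -0.069, 0.823); φ = arcsin(p_z) ≈ 55.41°, λ = atan2(p_y, p_x) ≈ -172.99°.

≈ (55.4°N, 173.0°W)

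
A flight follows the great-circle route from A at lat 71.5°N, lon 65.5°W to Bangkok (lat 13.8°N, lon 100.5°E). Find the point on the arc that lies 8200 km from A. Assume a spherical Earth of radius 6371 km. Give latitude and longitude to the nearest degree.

The haversine formula gives a central angle δ ≈ 1.644 rad (94.2°) between the endpoints. The total great-circle distance is δ·R ≈ 1.644 × 6371 ≈ 10472 km, so the target fraction is f = 8200/10472 ≈ 0.783.
Interpolate at f ≈ 0.783 with slerp weights a = sin((1−f)δ)/sin δ ≈ 0.350, b = sin(fδ)/sin δ ≈ 0.963.
p = a·p₁ + b·p₂ ≈ (-0.124, 0.818, 0.562); φ = arcsin(p_z) ≈ 34.16°, λ = atan2(p_y, p_x) ≈ 98.64°.

≈ lat 34°N, lon 99°E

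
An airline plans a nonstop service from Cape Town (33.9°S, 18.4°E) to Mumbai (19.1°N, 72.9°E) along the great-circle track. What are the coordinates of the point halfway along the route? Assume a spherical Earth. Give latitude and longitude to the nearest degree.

The haversine formula gives a central angle δ ≈ 1.294 rad (74.2°) between the endpoints.
Interpolate at f = 1/2 with slerp weights a = sin((1−f)δ)/sin δ ≈ 0.627, b = sin(fδ)/sin δ ≈ 0.627.
p = a·p₁ + b·p₂ ≈ (0.668, 0.730, -0.144); φ = arcsin(p_z) ≈ -8.31°, λ = atan2(p_y, p_x) ≈ 47.56°.

≈ 8°S, 48°E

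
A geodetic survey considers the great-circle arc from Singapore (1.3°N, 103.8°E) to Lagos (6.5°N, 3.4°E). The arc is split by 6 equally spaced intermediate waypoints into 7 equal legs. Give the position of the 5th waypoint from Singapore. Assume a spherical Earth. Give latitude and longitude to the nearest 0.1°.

Convert each endpoint to a unit vector on the sphere (x = cos φ cos λ, y = cos φ sin λ, z = sin φ).
The central angle between the endpoints is δ = arccos(p₁·p₂) ≈ 1.748 rad (100.2°).
Interpolate at f = 5/7 with slerp weights a = sin((1−f)δ)/sin δ ≈ 0.487, b = sin(fδ)/sin δ ≈ 0.964.
p = a·p₁ + b·p₂ ≈ (0.840, 0.529, 0.120); φ = arcsin(p_z) ≈ 6.90°, λ = atan2(p_y, p_x) ≈ 32.22°.

≈ 6.9°N, 32.2°E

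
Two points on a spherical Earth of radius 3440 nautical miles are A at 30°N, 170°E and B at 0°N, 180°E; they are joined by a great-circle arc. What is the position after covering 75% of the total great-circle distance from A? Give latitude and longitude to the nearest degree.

Write both endpoints as unit vectors p₁, p₂ with components (cos φ cos λ, cos φ sin λ, sin φ).
The central angle between the endpoints is δ = arccos(p₁·p₂) ≈ 0.549 rad (31.5°).
Interpolate at f = 0.75 with slerp weights a = sin((1−f)δ)/sin δ ≈ 0.262, b = sin(fδ)/sin δ ≈ 0.767.
p = a·p₁ + b·p₂ ≈ (-0.991, 0.039, 0.131); φ = arcsin(p_z) ≈ 7.53°, λ = atan2(p_y, p_x) ≈ 177.72°.

≈ 8°N, 178°E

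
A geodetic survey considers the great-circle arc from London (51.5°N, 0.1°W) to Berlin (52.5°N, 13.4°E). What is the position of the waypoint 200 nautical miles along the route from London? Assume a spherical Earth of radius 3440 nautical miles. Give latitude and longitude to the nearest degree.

≈ (52°N, 5°E)

The haversine formula gives a central angle δ ≈ 0.146 rad (8.4°) between the endpoints. The total great-circle distance is δ·R ≈ 0.146 × 3440 ≈ 502 nmi, so the target fraction is f = 200/502 ≈ 0.399.
Interpolate at f ≈ 0.399 with slerp weights a = sin((1−f)δ)/sin δ ≈ 0.603, b = sin(fδ)/sin δ ≈ 0.400.
p = a·p₁ + b·p₂ ≈ (0.612, 0.056, 0.789); φ = arcsin(p_z) ≈ 52.08°, λ = atan2(p_y, p_x) ≈ 5.20°.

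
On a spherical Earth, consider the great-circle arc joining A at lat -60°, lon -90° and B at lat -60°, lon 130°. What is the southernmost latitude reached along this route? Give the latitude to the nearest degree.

The great circle lies in the plane with unit normal n̂ = (p₁ × p₂)/|p₁ × p₂|.
Here n̂_z ≈ -0.194; the vertex latitude is φ_max = arccos|n̂_z| ≈ 78.8°.
Check via Clairaut: cos φ_max = |cos φ₁| · sin C = cos(60.0°)·sin(157.2°) ≈ 0.194, again giving ≈ 78.8°.

≈ -79°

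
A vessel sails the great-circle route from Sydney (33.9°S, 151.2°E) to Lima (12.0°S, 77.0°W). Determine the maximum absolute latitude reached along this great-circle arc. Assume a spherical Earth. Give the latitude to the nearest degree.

≈ 48°S

The great circle lies in the plane with unit normal n̂ = (p₁ × p₂)/|p₁ × p₂|.
Here n̂_z ≈ +0.669; the vertex latitude is φ_max = arccos|n̂_z| ≈ 48.0°.
Check via Clairaut: cos φ_max = |cos φ₁| · sin C = cos(33.9°)·sin(126.3°) ≈ 0.669, again giving ≈ 48.0°.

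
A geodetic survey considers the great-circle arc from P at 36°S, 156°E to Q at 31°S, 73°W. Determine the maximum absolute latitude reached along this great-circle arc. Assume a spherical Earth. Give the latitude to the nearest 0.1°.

≈ 58.0°S

The great circle lies in the plane with unit normal n̂ = (p₁ × p₂)/|p₁ × p₂|.
Here n̂_z ≈ +0.530; the vertex latitude is φ_max = arccos|n̂_z| ≈ 58.0°.
Check via Clairaut: cos φ_max = |cos φ₁| · sin C = cos(36.0°)·sin(139.1°) ≈ 0.530, again giving ≈ 58.0°.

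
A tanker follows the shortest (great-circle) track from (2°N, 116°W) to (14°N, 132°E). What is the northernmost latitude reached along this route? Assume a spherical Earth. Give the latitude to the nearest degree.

≈ 16°N

The great circle lies in the plane with unit normal n̂ = (p₁ × p₂)/|p₁ × p₂|.
Here n̂_z ≈ -0.962; the vertex latitude is φ_max = arccos|n̂_z| ≈ 15.9°.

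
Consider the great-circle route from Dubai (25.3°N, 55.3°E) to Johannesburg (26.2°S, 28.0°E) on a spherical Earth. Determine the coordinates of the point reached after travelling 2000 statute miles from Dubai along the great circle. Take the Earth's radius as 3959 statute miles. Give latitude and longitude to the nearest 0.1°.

Convert each endpoint to a unit vector on the sphere (x = cos φ cos λ, y = cos φ sin λ, z = sin φ).
The central angle between the endpoints is δ = arccos(p₁·p₂) ≈ 1.010 rad (57.8°). The total great-circle distance is δ·R ≈ 1.010 × 3959 ≈ 3997 mi, so the target fraction is f = 2000/3997 ≈ 0.500.
Interpolate at f ≈ 0.500 with slerp weights a = sin((1−f)δ)/sin δ ≈ 0.571, b = sin(fδ)/sin δ ≈ 0.572.
p = a·p₁ + b·p₂ ≈ (0.747, 0.665, -0.008); φ = arcsin(p_z) ≈ -0.48°, λ = atan2(p_y, p_x) ≈ 41.69°.

≈ (0.5°S, 41.7°E)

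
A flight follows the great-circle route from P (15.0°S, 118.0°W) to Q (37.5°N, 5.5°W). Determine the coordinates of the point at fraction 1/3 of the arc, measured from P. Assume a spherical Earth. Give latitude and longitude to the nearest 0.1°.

≈ (8.3°N, 86.6°W)

From cos δ = sin φ₁ sin φ₂ + cos φ₁ cos φ₂ cos Δλ, the central angle is δ ≈ 2.038 rad (116.8°).
Interpolate at f = 1/3 with slerp weights a = sin((1−f)δ)/sin δ ≈ 1.095, b = sin(fδ)/sin δ ≈ 0.704.
p = a·p₁ + b·p₂ ≈ (0.059, -0.988, 0.145); φ = arcsin(p_z) ≈ 8.34°, λ = atan2(p_y, p_x) ≈ -86.57°.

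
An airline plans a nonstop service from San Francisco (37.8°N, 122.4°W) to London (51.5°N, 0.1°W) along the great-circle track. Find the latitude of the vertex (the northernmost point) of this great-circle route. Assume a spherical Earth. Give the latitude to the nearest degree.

≈ 65°N

The great circle lies in the plane with unit normal n̂ = (p₁ × p₂)/|p₁ × p₂|.
Here n̂_z ≈ +0.426; the vertex latitude is φ_max = arccos|n̂_z| ≈ 64.8°.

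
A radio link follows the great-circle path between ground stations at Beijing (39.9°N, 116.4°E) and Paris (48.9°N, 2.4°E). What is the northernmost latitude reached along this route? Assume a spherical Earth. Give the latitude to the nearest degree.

The great circle lies in the plane with unit normal n̂ = (p₁ × p₂)/|p₁ × p₂|.
Here n̂_z ≈ -0.480; the vertex latitude is φ_max = arccos|n̂_z| ≈ 61.3°.
Check via Clairaut: cos φ_max = |cos φ₁| · sin C = cos(39.9°)·sin(38.7°) ≈ 0.480, again giving ≈ 61.3°.

≈ 61°N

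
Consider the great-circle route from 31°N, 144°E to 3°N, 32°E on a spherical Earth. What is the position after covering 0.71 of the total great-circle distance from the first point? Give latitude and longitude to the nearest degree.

Convert each endpoint to a unit vector on the sphere (x = cos φ cos λ, y = cos φ sin λ, z = sin φ).
The central angle between the endpoints is δ = arccos(p₁·p₂) ≈ 1.869 rad (107.1°).
Interpolate at f = 0.71 with slerp weights a = sin((1−f)δ)/sin δ ≈ 0.540, b = sin(fδ)/sin δ ≈ 1.015.
p = a·p₁ + b·p₂ ≈ (0.486, 0.809, 0.331); φ = arcsin(p_z) ≈ 19.33°, λ = atan2(p_y, p_x) ≈ 59.03°.

≈ 19°N, 59°E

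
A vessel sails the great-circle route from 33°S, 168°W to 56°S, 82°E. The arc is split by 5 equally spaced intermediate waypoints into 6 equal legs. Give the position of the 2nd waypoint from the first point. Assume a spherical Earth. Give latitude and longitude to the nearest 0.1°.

Convert each endpoint to a unit vector on the sphere (x = cos φ cos λ, y = cos φ sin λ, z = sin φ).
The central angle between the endpoints is δ = arccos(p₁·p₂) ≈ 1.275 rad (73.1°).
Interpolate at f = 2/6 with slerp weights a = sin((1−f)δ)/sin δ ≈ 0.785, b = sin(fδ)/sin δ ≈ 0.431.
p = a·p₁ + b·p₂ ≈ (-0.611, 0.102, -0.785); φ = arcsin(p_z) ≈ -51.74°, λ = atan2(p_y, p_x) ≈ 170.54°.

≈ 51.7°S, 170.5°E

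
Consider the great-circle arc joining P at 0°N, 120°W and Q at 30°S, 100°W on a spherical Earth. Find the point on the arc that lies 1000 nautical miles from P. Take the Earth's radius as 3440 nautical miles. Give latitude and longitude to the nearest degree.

From cos δ = sin φ₁ sin φ₂ + cos φ₁ cos φ₂ cos Δλ, the central angle is δ ≈ 0.620 rad (35.5°). The total great-circle distance is δ·R ≈ 0.620 × 3440 ≈ 2133 nmi, so the target fraction is f = 1000/2133 ≈ 0.469.
Interpolate at f ≈ 0.469 with slerp weights a = sin((1−f)δ)/sin δ ≈ 0.557, b = sin(fδ)/sin δ ≈ 0.493.
p = a·p₁ + b·p₂ ≈ (-0.353, -0.903, -0.247); φ = arcsin(p_z) ≈ -14.28°, λ = atan2(p_y, p_x) ≈ -111.33°.

≈ 14°S, 111°W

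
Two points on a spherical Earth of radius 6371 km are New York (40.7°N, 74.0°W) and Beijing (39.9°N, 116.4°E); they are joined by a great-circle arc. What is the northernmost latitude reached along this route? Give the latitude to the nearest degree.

≈ 84°N

The great circle lies in the plane with unit normal n̂ = (p₁ × p₂)/|p₁ × p₂|.
Here n̂_z ≈ -0.106; the vertex latitude is φ_max = arccos|n̂_z| ≈ 83.9°.
Check via Clairaut: cos φ_max = |cos φ₁| · sin C = cos(40.7°)·sin(8.1°) ≈ 0.106, again giving ≈ 83.9°.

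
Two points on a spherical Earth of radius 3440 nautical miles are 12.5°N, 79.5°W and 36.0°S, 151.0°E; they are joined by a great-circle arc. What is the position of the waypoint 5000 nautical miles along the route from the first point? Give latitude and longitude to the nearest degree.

The haversine formula gives a central angle δ ≈ 2.252 rad (129.0°) between the endpoints. The total great-circle distance is δ·R ≈ 2.252 × 3440 ≈ 7746 nmi, so the target fraction is f = 5000/7746 ≈ 0.645.
Interpolate at f ≈ 0.645 with slerp weights a = sin((1−f)δ)/sin δ ≈ 0.922, b = sin(fδ)/sin δ ≈ 1.278.
p = a·p₁ + b·p₂ ≈ (-0.740, -0.384, -0.552); φ = arcsin(p_z) ≈ -33.49°, λ = atan2(p_y, p_x) ≈ -152.62°.

≈ 33°S, 153°W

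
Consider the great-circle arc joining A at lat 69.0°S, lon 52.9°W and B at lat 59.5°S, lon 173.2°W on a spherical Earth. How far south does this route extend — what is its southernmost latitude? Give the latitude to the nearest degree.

The great circle lies in the plane with unit normal n̂ = (p₁ × p₂)/|p₁ × p₂|.
Here n̂_z ≈ -0.224; the vertex latitude is φ_max = arccos|n̂_z| ≈ 77.1°.

≈ 77°S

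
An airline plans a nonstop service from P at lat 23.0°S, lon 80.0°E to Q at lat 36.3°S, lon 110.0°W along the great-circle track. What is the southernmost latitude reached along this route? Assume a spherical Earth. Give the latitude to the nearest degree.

The great circle lies in the plane with unit normal n̂ = (p₁ × p₂)/|p₁ × p₂|.
Here n̂_z ≈ +0.149; the vertex latitude is φ_max = arccos|n̂_z| ≈ 81.4°.
Check via Clairaut: cos φ_max = |cos φ₁| · sin C = cos(23.0°)·sin(170.7°) ≈ 0.149, again giving ≈ 81.4°.

≈ 81°S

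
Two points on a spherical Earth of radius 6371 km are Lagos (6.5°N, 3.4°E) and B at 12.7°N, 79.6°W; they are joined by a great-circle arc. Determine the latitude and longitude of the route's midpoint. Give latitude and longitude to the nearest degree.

Write both endpoints as unit vectors p₁, p₂ with components (cos φ cos λ, cos φ sin λ, sin φ).
The central angle between the endpoints is δ = arccos(p₁·p₂) ≈ 1.427 rad (81.8°).
Interpolate at f = 1/2 with slerp weights a = sin((1−f)δ)/sin δ ≈ 0.661, b = sin(fδ)/sin δ ≈ 0.661.
p = a·p₁ + b·p₂ ≈ (0.772, -0.596, 0.220); φ = arcsin(p_z) ≈ 12.73°, λ = atan2(p_y, p_x) ≈ -37.64°.

≈ 13°N, 38°W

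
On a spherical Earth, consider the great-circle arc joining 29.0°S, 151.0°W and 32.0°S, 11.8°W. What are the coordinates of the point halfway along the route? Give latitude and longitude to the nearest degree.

Write both endpoints as unit vectors p₁, p₂ with components (cos φ cos λ, cos φ sin λ, sin φ).
The central angle between the endpoints is δ = arccos(p₁·p₂) ≈ 1.880 rad (107.7°).
Interpolate at f = 1/2 with slerp weights a = sin((1−f)δ)/sin δ ≈ 0.848, b = sin(fδ)/sin δ ≈ 0.848.
p = a·p₁ + b·p₂ ≈ (0.055, -0.507, -0.860); φ = arcsin(p_z) ≈ -59.36°, λ = atan2(p_y, p_x) ≈ -83.78°.

≈ 59°S, 84°W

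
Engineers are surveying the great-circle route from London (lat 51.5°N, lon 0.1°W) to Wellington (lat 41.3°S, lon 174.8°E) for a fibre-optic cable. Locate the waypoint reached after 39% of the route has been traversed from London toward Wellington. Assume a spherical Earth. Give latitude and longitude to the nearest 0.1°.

Convert each endpoint to a unit vector on the sphere (x = cos φ cos λ, y = cos φ sin λ, z = sin φ).
The central angle between the endpoints is δ = arccos(p₁·p₂) ≈ 2.953 rad (169.2°).
Interpolate at f = 0.39 with slerp weights a = sin((1−f)δ)/sin δ ≈ 5.204, b = sin(fδ)/sin δ ≈ 4.883.
p = a·p₁ + b·p₂ ≈ (-0.414, 0.327, 0.850); φ = arcsin(p_z) ≈ 58.17°, λ = atan2(p_y, p_x) ≈ 141.71°.

≈ lat 58.2°N, lon 141.7°E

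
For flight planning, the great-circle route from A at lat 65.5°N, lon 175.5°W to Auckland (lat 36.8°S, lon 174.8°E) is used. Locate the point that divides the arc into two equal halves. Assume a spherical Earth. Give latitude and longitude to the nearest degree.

The haversine formula gives a central angle δ ≈ 1.790 rad (102.6°) between the endpoints.
Interpolate at f = 1/2 with slerp weights a = sin((1−f)δ)/sin δ ≈ 0.800, b = sin(fδ)/sin δ ≈ 0.800.
p = a·p₁ + b·p₂ ≈ (-0.968, 0.032, 0.249); φ = arcsin(p_z) ≈ 14.39°, λ = atan2(p_y, p_x) ≈ 178.11°.

≈ lat 14°N, lon 178°E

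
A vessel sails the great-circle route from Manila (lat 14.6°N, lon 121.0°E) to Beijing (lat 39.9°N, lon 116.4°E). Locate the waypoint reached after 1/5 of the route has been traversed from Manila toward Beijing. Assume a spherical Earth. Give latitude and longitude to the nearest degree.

Convert each endpoint to a unit vector on the sphere (x = cos φ cos λ, y = cos φ sin λ, z = sin φ).
The central angle between the endpoints is δ = arccos(p₁·p₂) ≈ 0.447 rad (25.6°).
Interpolate at f = 1/5 with slerp weights a = sin((1−f)δ)/sin δ ≈ 0.810, b = sin(fδ)/sin δ ≈ 0.207.
p = a·p₁ + b·p₂ ≈ (-0.474, 0.814, 0.337); φ = arcsin(p_z) ≈ 19.67°, λ = atan2(p_y, p_x) ≈ 120.23°.

≈ lat 20°N, lon 120°E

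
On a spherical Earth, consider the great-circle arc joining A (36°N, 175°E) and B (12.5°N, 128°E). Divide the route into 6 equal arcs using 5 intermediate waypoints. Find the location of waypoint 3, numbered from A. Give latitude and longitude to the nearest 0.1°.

The haversine formula gives a central angle δ ≈ 0.842 rad (48.2°) between the endpoints.
Interpolate at f = 3/6 with slerp weights a = sin((1−f)δ)/sin δ ≈ 0.548, b = sin(fδ)/sin δ ≈ 0.548.
p = a·p₁ + b·p₂ ≈ (-0.771, 0.460, 0.441); φ = arcsin(p_z) ≈ 26.14°, λ = atan2(p_y, p_x) ≈ 149.17°.

≈ (26.1°N, 149.2°E)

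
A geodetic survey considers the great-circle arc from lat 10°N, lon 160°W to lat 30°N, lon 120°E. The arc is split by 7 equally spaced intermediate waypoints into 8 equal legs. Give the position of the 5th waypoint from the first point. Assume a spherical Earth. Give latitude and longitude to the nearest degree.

Convert each endpoint to a unit vector on the sphere (x = cos φ cos λ, y = cos φ sin λ, z = sin φ).
The central angle between the endpoints is δ = arccos(p₁·p₂) ≈ 1.334 rad (76.4°).
Interpolate at f = 5/8 with slerp weights a = sin((1−f)δ)/sin δ ≈ 0.493, b = sin(fδ)/sin δ ≈ 0.762.
p = a·p₁ + b·p₂ ≈ (-0.786, 0.405, 0.466); φ = arcsin(p_z) ≈ 27.81°, λ = atan2(p_y, p_x) ≈ 152.75°.

≈ lat 28°N, lon 153°E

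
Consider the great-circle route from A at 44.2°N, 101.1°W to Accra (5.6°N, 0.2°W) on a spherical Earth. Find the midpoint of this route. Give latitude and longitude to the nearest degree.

The haversine formula gives a central angle δ ≈ 1.638 rad (93.8°) between the endpoints.
Interpolate at f = 1/2 with slerp weights a = sin((1−f)δ)/sin δ ≈ 0.732, b = sin(fδ)/sin δ ≈ 0.732.
p = a·p₁ + b·p₂ ≈ (0.627, -0.518, 0.582); φ = arcsin(p_z) ≈ 35.57°, λ = atan2(p_y, p_x) ≈ -39.51°.

≈ 36°N, 40°W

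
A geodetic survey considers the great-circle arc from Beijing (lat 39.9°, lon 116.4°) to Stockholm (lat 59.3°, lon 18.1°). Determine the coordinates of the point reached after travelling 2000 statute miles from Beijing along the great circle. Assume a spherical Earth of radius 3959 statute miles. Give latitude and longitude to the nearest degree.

The haversine formula gives a central angle δ ≈ 1.053 rad (60.3°) between the endpoints. The total great-circle distance is δ·R ≈ 1.053 × 3959 ≈ 4169 mi, so the target fraction is f = 2000/4169 ≈ 0.480.
Interpolate at f ≈ 0.480 with slerp weights a = sin((1−f)δ)/sin δ ≈ 0.599, b = sin(fδ)/sin δ ≈ 0.557.
p = a·p₁ + b·p₂ ≈ (0.066, 0.500, 0.863); φ = arcsin(p_z) ≈ 59.70°, λ = atan2(p_y, p_x) ≈ 82.50°.

≈ lat 60°, lon 83°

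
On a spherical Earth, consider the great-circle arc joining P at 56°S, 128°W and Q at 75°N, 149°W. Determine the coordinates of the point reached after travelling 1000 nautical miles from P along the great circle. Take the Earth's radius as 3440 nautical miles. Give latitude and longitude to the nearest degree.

≈ 39°S, 131°W

Convert each endpoint to a unit vector on the sphere (x = cos φ cos λ, y = cos φ sin λ, z = sin φ).
The central angle between the endpoints is δ = arccos(p₁·p₂) ≈ 2.299 rad (131.7°). The total great-circle distance is δ·R ≈ 2.299 × 3440 ≈ 7909 nmi, so the target fraction is f = 1000/7909 ≈ 0.126.
Interpolate at f ≈ 0.126 with slerp weights a = sin((1−f)δ)/sin δ ≈ 1.214, b = sin(fδ)/sin δ ≈ 0.384.
p = a·p₁ + b·p₂ ≈ (-0.503, -0.586, -0.635); φ = arcsin(p_z) ≈ -39.44°, λ = atan2(p_y, p_x) ≈ -130.64°.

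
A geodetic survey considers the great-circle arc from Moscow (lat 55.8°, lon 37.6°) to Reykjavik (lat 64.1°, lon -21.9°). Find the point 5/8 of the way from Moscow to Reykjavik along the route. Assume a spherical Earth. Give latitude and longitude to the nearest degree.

The haversine formula gives a central angle δ ≈ 0.518 rad (29.7°) between the endpoints.
Interpolate at f = 5/8 with slerp weights a = sin((1−f)δ)/sin δ ≈ 0.390, b = sin(fδ)/sin δ ≈ 0.643.
p = a·p₁ + b·p₂ ≈ (0.434, 0.029, 0.900); φ = arcsin(p_z) ≈ 64.22°, λ = atan2(p_y, p_x) ≈ 3.83°.

≈ lat 64°, lon 4°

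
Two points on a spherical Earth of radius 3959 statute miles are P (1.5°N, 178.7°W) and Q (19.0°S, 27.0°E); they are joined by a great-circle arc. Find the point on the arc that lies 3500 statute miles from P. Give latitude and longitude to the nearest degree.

≈ (26°S, 137°E)

The haversine formula gives a central angle δ ≈ 2.606 rad (149.3°) between the endpoints. The total great-circle distance is δ·R ≈ 2.606 × 3959 ≈ 10319 mi, so the target fraction is f = 3500/10319 ≈ 0.339.
Interpolate at f ≈ 0.339 with slerp weights a = sin((1−f)δ)/sin δ ≈ 1.939, b = sin(fδ)/sin δ ≈ 1.517.
p = a·p₁ + b·p₂ ≈ (-0.660, 0.607, -0.443); φ = arcsin(p_z) ≈ -26.29°, λ = atan2(p_y, p_x) ≈ 137.39°.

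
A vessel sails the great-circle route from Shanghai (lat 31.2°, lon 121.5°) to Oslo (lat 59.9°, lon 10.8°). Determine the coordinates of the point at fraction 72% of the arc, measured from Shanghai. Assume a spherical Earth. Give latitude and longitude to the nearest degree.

From cos δ = sin φ₁ sin φ₂ + cos φ₁ cos φ₂ cos Δλ, the central angle is δ ≈ 1.270 rad (72.8°).
Interpolate at f = 0.72 with slerp weights a = sin((1−f)δ)/sin δ ≈ 0.364, b = sin(fδ)/sin δ ≈ 0.829.
p = a·p₁ + b·p₂ ≈ (0.246, 0.344, 0.906); φ = arcsin(p_z) ≈ 65.01°, λ = atan2(p_y, p_x) ≈ 54.45°.

≈ lat 65°, lon 54°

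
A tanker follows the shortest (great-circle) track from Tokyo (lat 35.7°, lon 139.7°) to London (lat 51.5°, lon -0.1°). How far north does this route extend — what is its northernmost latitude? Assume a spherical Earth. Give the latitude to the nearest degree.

The great circle lies in the plane with unit normal n̂ = (p₁ × p₂)/|p₁ × p₂|.
Here n̂_z ≈ -0.327; the vertex latitude is φ_max = arccos|n̂_z| ≈ 70.9°.

≈ 71°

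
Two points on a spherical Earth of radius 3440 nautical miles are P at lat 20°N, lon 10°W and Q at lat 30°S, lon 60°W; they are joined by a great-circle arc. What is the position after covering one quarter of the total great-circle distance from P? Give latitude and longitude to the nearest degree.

≈ lat 7°N, lon 22°W

Write both endpoints as unit vectors p₁, p₂ with components (cos φ cos λ, cos φ sin λ, sin φ).
The central angle between the endpoints is δ = arccos(p₁·p₂) ≈ 1.211 rad (69.4°).
Interpolate at f = 1/4 with slerp weights a = sin((1−f)δ)/sin δ ≈ 0.842, b = sin(fδ)/sin δ ≈ 0.319.
p = a·p₁ + b·p₂ ≈ (0.917, -0.376, 0.129); φ = arcsin(p_z) ≈ 7.40°, λ = atan2(p_y, p_x) ≈ -22.30°.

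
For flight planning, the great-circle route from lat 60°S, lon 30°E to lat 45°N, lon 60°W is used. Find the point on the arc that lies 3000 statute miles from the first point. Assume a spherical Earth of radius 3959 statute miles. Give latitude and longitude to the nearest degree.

Convert each endpoint to a unit vector on the sphere (x = cos φ cos λ, y = cos φ sin λ, z = sin φ).
The central angle between the endpoints is δ = arccos(p₁·p₂) ≈ 2.230 rad (127.8°). The total great-circle distance is δ·R ≈ 2.230 × 3959 ≈ 8828 mi, so the target fraction is f = 3000/8828 ≈ 0.340.
Interpolate at f ≈ 0.340 with slerp weights a = sin((1−f)δ)/sin δ ≈ 1.259, b = sin(fδ)/sin δ ≈ 0.869.
p = a·p₁ + b·p₂ ≈ (0.852, -0.218, -0.475); φ = arcsin(p_z) ≈ -28.38°, λ = atan2(p_y, p_x) ≈ -14.33°.

≈ lat 28°S, lon 14°W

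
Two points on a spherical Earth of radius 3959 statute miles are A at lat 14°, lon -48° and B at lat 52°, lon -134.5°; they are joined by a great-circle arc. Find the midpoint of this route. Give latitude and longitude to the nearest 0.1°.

≈ lat 41.1°, lon -79.4°

Convert each endpoint to a unit vector on the sphere (x = cos φ cos λ, y = cos φ sin λ, z = sin φ).
The central angle between the endpoints is δ = arccos(p₁·p₂) ≈ 1.342 rad (76.9°).
Interpolate at f = 1/2 with slerp weights a = sin((1−f)δ)/sin δ ≈ 0.638, b = sin(fδ)/sin δ ≈ 0.638.
p = a·p₁ + b·p₂ ≈ (0.139, -0.741, 0.657); φ = arcsin(p_z) ≈ 41.10°, λ = atan2(p_y, p_x) ≈ -79.37°.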